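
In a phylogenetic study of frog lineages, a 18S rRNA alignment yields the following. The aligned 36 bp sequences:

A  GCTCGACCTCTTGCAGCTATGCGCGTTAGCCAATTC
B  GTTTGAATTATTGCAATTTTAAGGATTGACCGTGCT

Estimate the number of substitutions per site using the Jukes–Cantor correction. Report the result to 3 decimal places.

The sequences differ at 19 of 36 sites, so p = 19/36 ≈ 0.527778.
d = −(3/4) ln(1 − 4p/3) = −0.75 ln(1 − 0.703704) = −0.75 ln(0.296296)
  = −0.75 × (-1.216396) = 0.912297 substitutions/site.

0.912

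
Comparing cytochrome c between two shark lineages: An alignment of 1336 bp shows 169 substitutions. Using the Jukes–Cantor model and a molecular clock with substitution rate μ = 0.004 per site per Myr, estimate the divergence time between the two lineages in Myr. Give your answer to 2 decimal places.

p = 169/1336 ≈ 0.126497.
d = −(3/4) ln(1 − 4p/3) = −0.75 ln(1 − 0.168663) = −0.75 ln(0.831337)
  = −0.75 × (-0.184720) = 0.138540 substitutions/site.
Under a molecular clock d = 2μt, so t = d/(2μ) = 0.138540 / (2 × 0.004) = 17.32 Myr.

17.32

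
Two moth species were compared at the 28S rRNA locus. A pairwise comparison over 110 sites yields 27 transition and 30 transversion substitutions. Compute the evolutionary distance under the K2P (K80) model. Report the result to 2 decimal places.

P = 27/110 ≈ 0.245455 and Q = 30/110 ≈ 0.272727.
Under the Kimura two-parameter model, d = −½ ln(1 − 2P − Q) − ¼ ln(1 − 2Q).
1 − 2P − Q = 0.236363, giving −½ ln(0.236363) = 0.721193.
1 − 2Q = 0.454546, giving −¼ ln(0.454546) = 0.197114.
d = 0.721193 + 0.197114 = 0.918307.

0.92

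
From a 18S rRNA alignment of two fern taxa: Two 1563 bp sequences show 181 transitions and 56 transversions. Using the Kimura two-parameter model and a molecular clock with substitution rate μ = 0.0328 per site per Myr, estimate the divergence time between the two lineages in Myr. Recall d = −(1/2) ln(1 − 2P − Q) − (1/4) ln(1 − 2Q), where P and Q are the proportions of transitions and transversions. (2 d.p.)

P = 181/1563 ≈ 0.115803 and Q = 56/1563 ≈ 0.035829.
Under the Kimura two-parameter model, d = −½ ln(1 − 2P − Q) − ¼ ln(1 − 2Q).
1 − 2P − Q = 0.732565, giving −½ ln(0.732565) = 0.155602.
1 − 2Q = 0.928342, giving −¼ ln(0.928342) = 0.018589.
d = 0.155602 + 0.018589 = 0.174191.
Under a molecular clock d = 2μt, so t = d/(2μ) = 0.174191 / (2 × 0.0328) = 2.66 Myr.

2.66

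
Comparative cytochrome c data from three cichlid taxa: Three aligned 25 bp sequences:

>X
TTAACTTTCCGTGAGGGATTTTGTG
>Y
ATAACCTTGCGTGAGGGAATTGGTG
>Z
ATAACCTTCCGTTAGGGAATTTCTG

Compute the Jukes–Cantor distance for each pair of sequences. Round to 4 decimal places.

d(X,Y) = 0.2326, d(X,Z) = 0.2326, d(Y,Z) = 0.1800

X–Y: 5/25 sites differ → p = 0.2, d = −0.75 ln(1 − 0.266667) = 0.232617 ≈ 0.2326.
X–Z: 5/25 sites differ → p = 0.2, d = −0.75 ln(1 − 0.266667) = 0.232617 ≈ 0.2326.
Y–Z: 4/25 sites differ → p = 0.16, d = −0.75 ln(1 − 0.213333) = 0.179963 ≈ 0.1800.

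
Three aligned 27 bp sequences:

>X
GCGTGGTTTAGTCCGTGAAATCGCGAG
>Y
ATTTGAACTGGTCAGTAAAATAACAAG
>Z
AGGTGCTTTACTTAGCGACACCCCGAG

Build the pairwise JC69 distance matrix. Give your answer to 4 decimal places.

X–Y: 12/27 sites differ → p ≈ 0.444444, d = −0.75 ln(1 − 0.592592) = 0.673455 ≈ 0.6735.
X–Z: 10/27 sites differ → p ≈ 0.37037, d = −0.75 ln(1 − 0.493827) = 0.510658 ≈ 0.5107.
Y–Z: 15/27 sites differ → p ≈ 0.555556, d = −0.75 ln(1 − 0.740741) = 1.012446 ≈ 1.0124.

d(X,Y) = 0.6735, d(X,Z) = 0.5107, d(Y,Z) = 1.0124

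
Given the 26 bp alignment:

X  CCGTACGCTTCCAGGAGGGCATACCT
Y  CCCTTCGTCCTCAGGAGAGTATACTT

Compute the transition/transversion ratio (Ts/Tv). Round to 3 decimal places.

3.500

Transitions are A↔G and C↔T; transversions are all other mismatches.
Transitions: 7. Transversions: 2.
R = 7/2 = 3.500.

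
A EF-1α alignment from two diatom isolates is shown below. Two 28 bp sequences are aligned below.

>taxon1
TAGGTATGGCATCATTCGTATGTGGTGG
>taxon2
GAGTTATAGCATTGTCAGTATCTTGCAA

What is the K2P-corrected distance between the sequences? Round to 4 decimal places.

0.6779

Of 28 sites, 7 differences are transitions and 5 are transversions, so P = 7/28 = 0.25 and Q = 5/28 ≈ 0.178571.
Under the Kimura two-parameter model, d = −½ ln(1 − 2P − Q) − ¼ ln(1 − 2Q).
1 − 2P − Q = 0.321429, giving −½ ln(0.321429) = 0.567489.
1 − 2Q = 0.642858, giving −¼ ln(0.642858) = 0.110458.
d = 0.567489 + 0.110458 = 0.677947.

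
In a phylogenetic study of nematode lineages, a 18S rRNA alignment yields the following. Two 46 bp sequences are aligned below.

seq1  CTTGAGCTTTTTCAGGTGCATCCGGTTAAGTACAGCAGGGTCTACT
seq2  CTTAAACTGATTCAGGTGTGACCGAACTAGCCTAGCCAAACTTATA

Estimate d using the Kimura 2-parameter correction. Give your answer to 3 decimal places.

Of 46 sites, 14 differences are transitions and 8 are transversions, so P = 14/46 ≈ 0.304348 and Q = 8/46 ≈ 0.173913.
Under the Kimura two-parameter model, d = −½ ln(1 − 2P − Q) − ¼ ln(1 − 2Q).
1 − 2P − Q = 0.217391, giving −½ ln(0.217391) = 0.763029.
1 − 2Q = 0.652174, giving −¼ ln(0.652174) = 0.106861.
d = 0.763029 + 0.106861 = 0.869890.

0.870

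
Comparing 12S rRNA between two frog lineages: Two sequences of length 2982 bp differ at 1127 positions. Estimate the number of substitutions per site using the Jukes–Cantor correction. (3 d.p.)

0.526

p = 1127/2982 ≈ 0.377934.
d = −(3/4) ln(1 − 4p/3) = −0.75 ln(1 − 0.503912) = −0.75 ln(0.496088)
  = −0.75 × (-0.701002) = 0.525752 substitutions/site.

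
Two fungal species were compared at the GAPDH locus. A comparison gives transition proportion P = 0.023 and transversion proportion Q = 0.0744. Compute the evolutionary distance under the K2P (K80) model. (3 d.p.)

0.104

Under the Kimura two-parameter model, d = −½ ln(1 − 2P − Q) − ¼ ln(1 − 2Q).
1 − 2P − Q = 0.8796, giving −½ ln(0.8796) = 0.064144.
1 − 2Q = 0.8512, giving −¼ ln(0.8512) = 0.040277.
d = 0.064144 + 0.040277 = 0.104421.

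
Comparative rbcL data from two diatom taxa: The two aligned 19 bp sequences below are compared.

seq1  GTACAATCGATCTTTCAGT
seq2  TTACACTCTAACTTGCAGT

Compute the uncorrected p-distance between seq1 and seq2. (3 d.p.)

0.263

The sequences differ at 5 of 19 positions (sites 1, 6, 9, 11, 15).
p = 5/19 = 0.263157… ≈ 0.263 (to 3 d.p.).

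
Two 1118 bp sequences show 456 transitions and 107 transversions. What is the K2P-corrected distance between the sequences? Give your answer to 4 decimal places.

P = 456/1118 ≈ 0.407871 and Q = 107/1118 ≈ 0.095707.
Under the Kimura two-parameter model, d = −½ ln(1 − 2P − Q) − ¼ ln(1 − 2Q).
1 − 2P − Q = 0.088551, giving −½ ln(0.088551) = 1.212088.
1 − 2Q = 0.808586, giving −¼ ln(0.808586) = 0.053117.
d = 1.212088 + 0.053117 = 1.265205.

1.2652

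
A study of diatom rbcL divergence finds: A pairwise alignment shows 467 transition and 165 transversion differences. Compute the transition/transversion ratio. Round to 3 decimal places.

R = 467/165 = 2.830303… ≈ 2.830 (to 3 d.p.).

2.830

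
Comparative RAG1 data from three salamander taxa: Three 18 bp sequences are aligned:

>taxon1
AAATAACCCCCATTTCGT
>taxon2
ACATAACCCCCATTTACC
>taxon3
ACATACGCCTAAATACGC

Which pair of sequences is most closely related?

taxon1 and taxon2

taxon1–taxon2: 4/18 differ, p = 0.222, d = 0.264.
taxon1–taxon3: 8/18 differ, p = 0.444, d = 0.673.
taxon2–taxon3: 8/18 differ, p = 0.444, d = 0.673.
The smallest distance is between taxon1 and taxon2.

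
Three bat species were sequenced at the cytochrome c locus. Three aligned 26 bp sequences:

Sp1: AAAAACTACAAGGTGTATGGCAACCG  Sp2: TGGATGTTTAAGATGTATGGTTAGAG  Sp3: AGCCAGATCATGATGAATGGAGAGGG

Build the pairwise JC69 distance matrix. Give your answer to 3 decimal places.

Sp1–Sp2: 12/26 sites differ → p ≈ 0.461538, d = −0.75 ln(1 − 0.615384) = 0.716632 ≈ 0.717.
Sp1–Sp3: 13/26 sites differ → p = 0.5, d = −0.75 ln(1 − 0.666667) = 0.823960 ≈ 0.824.
Sp2–Sp3: 11/26 sites differ → p ≈ 0.423077, d = −0.75 ln(1 − 0.564103) = 0.622762 ≈ 0.623.

d(Sp1,Sp2) = 0.717, d(Sp1,Sp3) = 0.824, d(Sp2,Sp3) = 0.623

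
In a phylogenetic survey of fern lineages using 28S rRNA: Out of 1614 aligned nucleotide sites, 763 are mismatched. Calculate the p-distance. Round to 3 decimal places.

p = 763/1614 = 0.472738… ≈ 0.473 (to 3 d.p.).

0.473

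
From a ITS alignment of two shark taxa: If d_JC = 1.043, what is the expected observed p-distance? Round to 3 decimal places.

0.563

p = (3/4)(1 − e^(−4d/3)) = 0.75 × (1 − e^(-1.390667)) = 0.75 × (1 − 0.248909) = 0.563318.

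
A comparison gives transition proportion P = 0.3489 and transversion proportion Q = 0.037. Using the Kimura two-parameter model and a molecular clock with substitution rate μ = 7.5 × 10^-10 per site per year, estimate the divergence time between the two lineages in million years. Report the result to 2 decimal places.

Under the Kimura two-parameter model, d = −½ ln(1 − 2P − Q) − ¼ ln(1 − 2Q).
1 − 2P − Q = 0.2652, giving −½ ln(0.2652) = 0.663636.
1 − 2Q = 0.926, giving −¼ ln(0.926) = 0.019220.
d = 0.663636 + 0.019220 = 0.682856.
Under a molecular clock d = 2μt, so t = d/(2μ) = 0.682856 / (2 × 7.5 × 10^-10) = 455.24 million years.

455.24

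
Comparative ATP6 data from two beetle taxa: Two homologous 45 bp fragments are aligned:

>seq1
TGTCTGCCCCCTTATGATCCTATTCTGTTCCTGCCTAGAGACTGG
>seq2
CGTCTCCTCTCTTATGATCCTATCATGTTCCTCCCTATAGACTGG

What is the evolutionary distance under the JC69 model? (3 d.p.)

0.203

The sequences differ at 8 of 45 sites (1, 6, 8, 10, 24, 25, 33, 38), so p = 8/45 ≈ 0.177778.
d = −(3/4) ln(1 − 4p/3) = −0.75 ln(1 − 0.237037) = −0.75 ln(0.762963)
  = −0.75 × (-0.270546) = 0.202910 substitutions/site.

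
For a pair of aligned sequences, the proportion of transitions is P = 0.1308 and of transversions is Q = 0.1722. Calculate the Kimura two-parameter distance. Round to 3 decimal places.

Under the Kimura two-parameter model, d = −½ ln(1 − 2P − Q) − ¼ ln(1 − 2Q).
1 − 2P − Q = 0.5662, giving −½ ln(0.5662) = 0.284404.
1 − 2Q = 0.6556, giving −¼ ln(0.6556) = 0.105551.
d = 0.284404 + 0.105551 = 0.389955.

0.390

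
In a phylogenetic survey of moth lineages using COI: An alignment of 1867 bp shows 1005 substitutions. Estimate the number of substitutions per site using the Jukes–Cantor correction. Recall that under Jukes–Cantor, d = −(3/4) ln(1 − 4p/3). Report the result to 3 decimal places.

p = 1005/1867 ≈ 0.538297.
d = −(3/4) ln(1 − 4p/3) = −0.75 ln(1 − 0.717729) = −0.75 ln(0.282271)
  = −0.75 × (-1.264888) = 0.948666 substitutions/site.

0.949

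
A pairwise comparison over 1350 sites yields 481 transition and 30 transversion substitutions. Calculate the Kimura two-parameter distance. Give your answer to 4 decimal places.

P = 481/1350 ≈ 0.356296 and Q = 30/1350 ≈ 0.022222.
Under the Kimura two-parameter model, d = −½ ln(1 − 2P − Q) − ¼ ln(1 − 2Q).
1 − 2P − Q = 0.265186, giving −½ ln(0.265186) = 0.663662.
1 − 2Q = 0.955556, giving −¼ ln(0.955556) = 0.011365.
d = 0.663662 + 0.011365 = 0.675027.

0.6750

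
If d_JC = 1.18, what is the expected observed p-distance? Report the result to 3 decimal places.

p = (3/4)(1 − e^(−4d/3)) = 0.75 × (1 − e^(-1.573333)) = 0.75 × (1 − 0.207353) = 0.594485.

0.594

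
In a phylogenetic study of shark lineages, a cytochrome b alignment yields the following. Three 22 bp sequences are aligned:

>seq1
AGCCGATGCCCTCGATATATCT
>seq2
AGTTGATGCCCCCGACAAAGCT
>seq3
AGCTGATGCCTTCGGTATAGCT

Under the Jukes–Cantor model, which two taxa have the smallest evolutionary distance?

seq1–seq2: 6/22 differ, p = 0.273, d = 0.339.
seq1–seq3: 4/22 differ, p = 0.182, d = 0.208.
seq2–seq3: 6/22 differ, p = 0.273, d = 0.339.
The smallest distance is between seq1 and seq3.

seq1 and seq3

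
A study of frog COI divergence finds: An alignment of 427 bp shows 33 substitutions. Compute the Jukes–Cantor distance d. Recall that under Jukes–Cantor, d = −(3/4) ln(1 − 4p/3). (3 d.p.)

p = 33/427 ≈ 0.077283.
d = −(3/4) ln(1 − 4p/3) = −0.75 ln(1 − 0.103044) = −0.75 ln(0.896956)
  = −0.75 × (-0.108748) = 0.081561 substitutions/site.

0.082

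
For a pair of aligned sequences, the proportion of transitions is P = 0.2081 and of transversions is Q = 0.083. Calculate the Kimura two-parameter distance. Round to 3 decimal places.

Under the Kimura two-parameter model, d = −½ ln(1 − 2P − Q) − ¼ ln(1 − 2Q).
1 − 2P − Q = 0.5008, giving −½ ln(0.5008) = 0.345774.
1 − 2Q = 0.834, giving −¼ ln(0.834) = 0.045380.
d = 0.345774 + 0.045380 = 0.391154.

0.391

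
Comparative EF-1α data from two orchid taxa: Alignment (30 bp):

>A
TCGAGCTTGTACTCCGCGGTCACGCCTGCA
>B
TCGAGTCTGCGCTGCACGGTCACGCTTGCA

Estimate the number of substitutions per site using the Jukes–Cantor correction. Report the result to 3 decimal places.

The sequences differ at 7 of 30 sites (6, 7, 10, 11, 14, 16, 26), so p = 7/30 ≈ 0.233333.
d = −(3/4) ln(1 − 4p/3) = −0.75 ln(1 − 0.311111) = −0.75 ln(0.688889)
  = −0.75 × (-0.372675) = 0.279506 substitutions/site.

0.280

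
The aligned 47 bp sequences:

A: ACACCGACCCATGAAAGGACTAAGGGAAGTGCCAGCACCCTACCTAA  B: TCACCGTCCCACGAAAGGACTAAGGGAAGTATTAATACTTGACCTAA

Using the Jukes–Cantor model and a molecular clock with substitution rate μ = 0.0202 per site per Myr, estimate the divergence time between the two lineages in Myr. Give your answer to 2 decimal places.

6.94

The sequences differ at 11 of 47 sites, so p = 11/47 ≈ 0.234043.
d = −(3/4) ln(1 − 4p/3) = −0.75 ln(1 − 0.312057) = −0.75 ln(0.687943)
  = −0.75 × (-0.374049) = 0.280537 substitutions/site.
Under a molecular clock d = 2μt, so t = d/(2μ) = 0.280537 / (2 × 0.0202) = 6.94 Myr.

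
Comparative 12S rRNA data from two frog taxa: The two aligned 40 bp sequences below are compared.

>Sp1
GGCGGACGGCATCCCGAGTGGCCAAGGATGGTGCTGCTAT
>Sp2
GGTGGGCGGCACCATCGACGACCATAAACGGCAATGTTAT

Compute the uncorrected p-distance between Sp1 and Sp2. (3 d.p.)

0.450

The sequences differ at 18 of 40 positions.
p = 18/40 = 0.450.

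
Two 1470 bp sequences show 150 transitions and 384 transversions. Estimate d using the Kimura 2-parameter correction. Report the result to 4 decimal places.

0.4978

P = 150/1470 ≈ 0.102041 and Q = 384/1470 ≈ 0.261224.
Under the Kimura two-parameter model, d = −½ ln(1 − 2P − Q) − ¼ ln(1 − 2Q).
1 − 2P − Q = 0.534694, giving −½ ln(0.534694) = 0.313030.
1 − 2Q = 0.477552, giving −¼ ln(0.477552) = 0.184771.
d = 0.313030 + 0.184771 = 0.497801.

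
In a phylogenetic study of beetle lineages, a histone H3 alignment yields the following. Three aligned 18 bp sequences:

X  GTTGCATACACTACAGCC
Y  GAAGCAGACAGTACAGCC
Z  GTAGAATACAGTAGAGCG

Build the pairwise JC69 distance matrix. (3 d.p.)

X–Y: 4/18 sites differ → p ≈ 0.222222, d = −0.75 ln(1 − 0.296296) = 0.263548 ≈ 0.264.
X–Z: 5/18 sites differ → p ≈ 0.277778, d = −0.75 ln(1 − 0.370371) = 0.346968 ≈ 0.347.
Y–Z: 5/18 sites differ → p ≈ 0.277778, d = −0.75 ln(1 − 0.370371) = 0.346968 ≈ 0.347.

d(X,Y) = 0.264, d(X,Z) = 0.347, d(Y,Z) = 0.347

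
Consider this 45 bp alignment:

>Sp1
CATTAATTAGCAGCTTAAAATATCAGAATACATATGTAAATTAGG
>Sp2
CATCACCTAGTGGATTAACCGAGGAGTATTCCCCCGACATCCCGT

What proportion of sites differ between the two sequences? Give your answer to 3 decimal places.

0.533

The sequences differ at 24 of 45 positions.
p = 24/45 = 0.533333… ≈ 0.533 (to 3 d.p.).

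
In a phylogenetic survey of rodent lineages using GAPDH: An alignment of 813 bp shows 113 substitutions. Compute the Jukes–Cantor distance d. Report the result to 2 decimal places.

p = 113/813 ≈ 0.138991.
d = −(3/4) ln(1 − 4p/3) = −0.75 ln(1 − 0.185321) = −0.75 ln(0.814679)
  = −0.75 × (-0.204961) = 0.153721 substitutions/site.

0.15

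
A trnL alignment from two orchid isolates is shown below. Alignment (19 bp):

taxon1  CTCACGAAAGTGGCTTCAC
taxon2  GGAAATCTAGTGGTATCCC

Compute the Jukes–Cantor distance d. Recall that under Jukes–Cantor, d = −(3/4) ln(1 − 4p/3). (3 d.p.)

0.907

The sequences differ at 10 of 19 sites (1, 2, 3, 5, 6, 7, 8, 14, 15, 18), so p = 10/19 ≈ 0.526316.
d = −(3/4) ln(1 − 4p/3) = −0.75 ln(1 − 0.701755) = −0.75 ln(0.298245)
  = −0.75 × (-1.209840) = 0.907380 substitutions/site.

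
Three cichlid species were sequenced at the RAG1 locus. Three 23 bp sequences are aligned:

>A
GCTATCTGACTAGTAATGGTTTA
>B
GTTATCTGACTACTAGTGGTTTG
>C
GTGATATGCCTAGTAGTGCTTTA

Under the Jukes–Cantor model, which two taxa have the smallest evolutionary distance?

A–B: 4/23 differ, p = 0.174, d = 0.198.
A–C: 6/23 differ, p = 0.261, d = 0.321.
B–C: 6/23 differ, p = 0.261, d = 0.321.
The smallest distance is between A and B.

A and B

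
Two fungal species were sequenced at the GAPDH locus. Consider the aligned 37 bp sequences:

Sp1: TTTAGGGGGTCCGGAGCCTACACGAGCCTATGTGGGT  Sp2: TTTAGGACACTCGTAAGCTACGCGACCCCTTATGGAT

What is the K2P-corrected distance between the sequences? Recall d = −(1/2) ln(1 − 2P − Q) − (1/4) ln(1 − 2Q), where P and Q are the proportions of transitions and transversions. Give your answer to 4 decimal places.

0.5647

Of 37 sites, 9 differences are transitions and 5 are transversions, so P = 9/37 ≈ 0.243243 and Q = 5/37 ≈ 0.135135.
Under the Kimura two-parameter model, d = −½ ln(1 − 2P − Q) − ¼ ln(1 − 2Q).
1 − 2P − Q = 0.378379, giving −½ ln(0.378379) = 0.485929.
1 − 2Q = 0.72973, giving −¼ ln(0.72973) = 0.078770.
d = 0.485929 + 0.078770 = 0.564699.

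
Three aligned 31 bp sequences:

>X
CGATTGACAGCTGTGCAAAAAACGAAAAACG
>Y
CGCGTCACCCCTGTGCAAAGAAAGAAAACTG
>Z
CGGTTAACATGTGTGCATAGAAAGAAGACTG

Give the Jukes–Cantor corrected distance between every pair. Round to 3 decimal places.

d(X,Y) = 0.367, d(X,Z) = 0.422, d(Y,Z) = 0.316

X–Y: 9/31 sites differ → p ≈ 0.290323, d = −0.75 ln(1 − 0.387097) = 0.367161 ≈ 0.367.
X–Z: 10/31 sites differ → p ≈ 0.322581, d = −0.75 ln(1 − 0.430108) = 0.421731 ≈ 0.422.
Y–Z: 8/31 sites differ → p ≈ 0.258065, d = −0.75 ln(1 − 0.344087) = 0.316295 ≈ 0.316.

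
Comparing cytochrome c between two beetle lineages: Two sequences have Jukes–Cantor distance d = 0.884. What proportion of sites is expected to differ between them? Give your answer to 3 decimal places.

p = (3/4)(1 − e^(−4d/3)) = 0.75 × (1 − e^(-1.178667)) = 0.75 × (1 − 0.307689) = 0.519233.

0.519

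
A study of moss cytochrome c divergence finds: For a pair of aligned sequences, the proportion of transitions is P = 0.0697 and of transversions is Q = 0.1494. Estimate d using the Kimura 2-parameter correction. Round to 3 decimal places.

0.259

Under the Kimura two-parameter model, d = −½ ln(1 − 2P − Q) − ¼ ln(1 − 2Q).
1 − 2P − Q = 0.7112, giving −½ ln(0.7112) = 0.170401.
1 − 2Q = 0.7012, giving −¼ ln(0.7012) = 0.088741.
d = 0.170401 + 0.088741 = 0.259142.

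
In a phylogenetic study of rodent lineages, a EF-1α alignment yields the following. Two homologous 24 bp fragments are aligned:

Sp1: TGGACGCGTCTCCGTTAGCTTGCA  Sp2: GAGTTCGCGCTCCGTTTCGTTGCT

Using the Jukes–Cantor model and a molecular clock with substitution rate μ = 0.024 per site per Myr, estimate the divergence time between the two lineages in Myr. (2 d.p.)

The sequences differ at 12 of 24 sites, so p = 12/24 = 0.5.
d = −(3/4) ln(1 − 4p/3) = −0.75 ln(1 − 0.666667) = −0.75 ln(0.333333)
  = −0.75 × (-1.098613) = 0.823960 substitutions/site.
Under a molecular clock d = 2μt, so t = d/(2μ) = 0.823960 / (2 × 0.024) = 17.17 Myr.

17.17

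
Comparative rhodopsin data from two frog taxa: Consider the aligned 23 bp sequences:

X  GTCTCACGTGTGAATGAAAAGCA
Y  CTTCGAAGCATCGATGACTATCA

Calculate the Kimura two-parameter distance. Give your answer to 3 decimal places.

Of 23 sites, 5 differences are transitions and 7 are transversions, so P = 5/23 ≈ 0.217391 and Q = 7/23 ≈ 0.304348.
Under the Kimura two-parameter model, d = −½ ln(1 − 2P − Q) − ¼ ln(1 − 2Q).
1 − 2P − Q = 0.26087, giving −½ ln(0.26087) = 0.671867.
1 − 2Q = 0.391304, giving −¼ ln(0.391304) = 0.234568.
d = 0.671867 + 0.234568 = 0.906435.

0.906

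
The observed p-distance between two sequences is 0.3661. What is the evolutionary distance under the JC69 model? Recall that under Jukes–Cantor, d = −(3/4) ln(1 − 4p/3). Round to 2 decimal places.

0.50

d = −(3/4) ln(1 − 4p/3) = −0.75 ln(1 − 0.488133) = −0.75 ln(0.511867)
  = −0.75 × (-0.669690) = 0.502268 substitutions/site.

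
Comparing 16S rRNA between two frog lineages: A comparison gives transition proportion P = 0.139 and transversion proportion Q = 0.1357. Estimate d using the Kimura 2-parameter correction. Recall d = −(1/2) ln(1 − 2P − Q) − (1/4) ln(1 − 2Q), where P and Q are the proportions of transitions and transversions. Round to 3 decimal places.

Under the Kimura two-parameter model, d = −½ ln(1 − 2P − Q) − ¼ ln(1 − 2Q).
1 − 2P − Q = 0.5863, giving −½ ln(0.5863) = 0.266962.
1 − 2Q = 0.7286, giving −¼ ln(0.7286) = 0.079158.
d = 0.266962 + 0.079158 = 0.346120.

0.346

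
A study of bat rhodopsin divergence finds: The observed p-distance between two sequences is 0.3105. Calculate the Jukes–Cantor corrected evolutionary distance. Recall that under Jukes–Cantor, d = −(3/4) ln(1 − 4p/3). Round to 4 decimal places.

0.4008

d = −(3/4) ln(1 − 4p/3) = −0.75 ln(1 − 0.414) = −0.75 ln(0.586)
  = −0.75 × (-0.534435) = 0.400826 substitutions/site.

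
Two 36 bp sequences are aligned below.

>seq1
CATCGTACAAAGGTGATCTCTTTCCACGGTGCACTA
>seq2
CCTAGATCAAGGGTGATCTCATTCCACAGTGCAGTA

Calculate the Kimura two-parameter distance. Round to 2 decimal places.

Of 36 sites, 2 differences are transitions and 6 are transversions, so P = 2/36 ≈ 0.055556 and Q = 6/36 ≈ 0.166667.
Under the Kimura two-parameter model, d = −½ ln(1 − 2P − Q) − ¼ ln(1 − 2Q).
1 − 2P − Q = 0.722221, giving −½ ln(0.722221) = 0.162712.
1 − 2Q = 0.666666, giving −¼ ln(0.666666) = 0.101367.
d = 0.162712 + 0.101367 = 0.264079.

0.26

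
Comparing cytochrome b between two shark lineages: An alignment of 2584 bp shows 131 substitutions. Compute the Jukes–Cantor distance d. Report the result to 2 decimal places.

0.05

p = 131/2584 ≈ 0.050697.
d = −(3/4) ln(1 − 4p/3) = −0.75 ln(1 − 0.067596) = −0.75 ln(0.932404)
  = −0.75 × (-0.069989) = 0.052492 substitutions/site.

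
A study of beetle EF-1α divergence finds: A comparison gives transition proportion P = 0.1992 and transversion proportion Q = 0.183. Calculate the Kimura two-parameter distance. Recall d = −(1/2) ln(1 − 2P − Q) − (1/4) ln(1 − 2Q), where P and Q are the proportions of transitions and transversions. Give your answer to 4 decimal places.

Under the Kimura two-parameter model, d = −½ ln(1 − 2P − Q) − ¼ ln(1 − 2Q).
1 − 2P − Q = 0.4186, giving −½ ln(0.4186) = 0.435420.
1 − 2Q = 0.634, giving −¼ ln(0.634) = 0.113927.
d = 0.435420 + 0.113927 = 0.549347.

0.5493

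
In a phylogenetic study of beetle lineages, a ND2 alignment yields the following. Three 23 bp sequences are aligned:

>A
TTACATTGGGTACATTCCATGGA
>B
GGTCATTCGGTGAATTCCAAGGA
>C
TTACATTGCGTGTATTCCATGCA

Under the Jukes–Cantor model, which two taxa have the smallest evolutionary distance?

A and C

A–B: 7/23 differ, p = 0.304, d = 0.390.
A–C: 4/23 differ, p = 0.174, d = 0.198.
B–C: 8/23 differ, p = 0.348, d = 0.467.
The smallest distance is between A and C.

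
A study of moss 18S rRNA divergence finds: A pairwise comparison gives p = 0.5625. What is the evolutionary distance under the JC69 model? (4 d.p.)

d = −(3/4) ln(1 − 4p/3) = −0.75 ln(1 − 0.75) = −0.75 ln(0.25)
  = −0.75 × (-1.386294) = 1.039721 substitutions/site.

1.0397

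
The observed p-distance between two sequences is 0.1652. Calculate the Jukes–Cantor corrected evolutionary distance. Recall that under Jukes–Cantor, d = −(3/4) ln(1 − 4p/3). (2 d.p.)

d = −(3/4) ln(1 − 4p/3) = −0.75 ln(1 − 0.220267) = −0.75 ln(0.779733)
  = −0.75 × (-0.248804) = 0.186603 substitutions/site.

0.19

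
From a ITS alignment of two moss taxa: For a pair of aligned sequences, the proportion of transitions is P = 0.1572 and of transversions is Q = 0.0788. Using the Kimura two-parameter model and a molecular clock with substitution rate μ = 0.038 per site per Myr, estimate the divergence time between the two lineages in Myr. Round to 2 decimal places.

3.85

Under the Kimura two-parameter model, d = −½ ln(1 − 2P − Q) − ¼ ln(1 − 2Q).
1 − 2P − Q = 0.6068, giving −½ ln(0.6068) = 0.249778.
1 − 2Q = 0.8424, giving −¼ ln(0.8424) = 0.042875.
d = 0.249778 + 0.042875 = 0.292653.
Under a molecular clock d = 2μt, so t = d/(2μ) = 0.292653 / (2 × 0.038) = 3.85 Myr.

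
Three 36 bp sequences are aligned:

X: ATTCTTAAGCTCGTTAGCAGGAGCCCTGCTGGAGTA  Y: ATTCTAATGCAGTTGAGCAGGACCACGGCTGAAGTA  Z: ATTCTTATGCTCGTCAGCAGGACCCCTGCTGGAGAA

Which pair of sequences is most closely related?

X and Z

X–Y: 10/36 differ, p = 0.278, d = 0.347.
X–Z: 4/36 differ, p = 0.111, d = 0.120.
Y–Z: 9/36 differ, p = 0.250, d = 0.304.
The smallest distance is between X and Z.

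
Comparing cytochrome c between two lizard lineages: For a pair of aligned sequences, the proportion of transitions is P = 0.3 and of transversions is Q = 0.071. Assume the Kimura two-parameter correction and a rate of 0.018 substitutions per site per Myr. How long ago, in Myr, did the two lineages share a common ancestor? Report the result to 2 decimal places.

Under the Kimura two-parameter model, d = −½ ln(1 − 2P − Q) − ¼ ln(1 − 2Q).
1 − 2P − Q = 0.329, giving −½ ln(0.329) = 0.555849.
1 − 2Q = 0.858, giving −¼ ln(0.858) = 0.038288.
d = 0.555849 + 0.038288 = 0.594137.
Under a molecular clock d = 2μt, so t = d/(2μ) = 0.594137 / (2 × 0.018) = 16.50 Myr.

16.50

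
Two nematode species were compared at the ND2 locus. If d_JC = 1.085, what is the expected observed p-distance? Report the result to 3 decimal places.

p = (3/4)(1 − e^(−4d/3)) = 0.75 × (1 − e^(-1.446667)) = 0.75 × (1 − 0.235353) = 0.573485.

0.573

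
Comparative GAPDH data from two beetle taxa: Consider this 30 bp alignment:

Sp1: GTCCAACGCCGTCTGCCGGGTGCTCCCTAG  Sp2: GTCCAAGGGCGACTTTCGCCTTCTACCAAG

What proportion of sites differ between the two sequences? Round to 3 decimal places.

0.333

The sequences differ at 10 of 30 positions (sites 7, 9, 12, 15, 16, 19, 20, 22, 25, 28).
p = 10/30 = 0.333333… ≈ 0.333 (to 3 d.p.).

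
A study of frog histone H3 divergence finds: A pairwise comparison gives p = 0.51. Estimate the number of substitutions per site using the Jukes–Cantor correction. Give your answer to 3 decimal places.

d = −(3/4) ln(1 − 4p/3) = −0.75 ln(1 − 0.68) = −0.75 ln(0.32)
  = −0.75 × (-1.139434) = 0.854576 substitutions/site.

0.855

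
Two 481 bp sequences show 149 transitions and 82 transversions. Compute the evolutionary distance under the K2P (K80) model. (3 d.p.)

P = 149/481 ≈ 0.309771 and Q = 82/481 ≈ 0.170478.
Under the Kimura two-parameter model, d = −½ ln(1 − 2P − Q) − ¼ ln(1 − 2Q).
1 − 2P − Q = 0.20998, giving −½ ln(0.20998) = 0.780371.
1 − 2Q = 0.659044, giving −¼ ln(0.659044) = 0.104241.
d = 0.780371 + 0.104241 = 0.884612.

0.885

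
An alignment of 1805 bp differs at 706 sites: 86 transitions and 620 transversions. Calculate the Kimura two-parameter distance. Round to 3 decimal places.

P = 86/1805 ≈ 0.047645 and Q = 620/1805 ≈ 0.34349.
Under the Kimura two-parameter model, d = −½ ln(1 − 2P − Q) − ¼ ln(1 − 2Q).
1 − 2P − Q = 0.56122, giving −½ ln(0.56122) = 0.288821.
1 − 2Q = 0.31302, giving −¼ ln(0.31302) = 0.290372.
d = 0.288821 + 0.290372 = 0.579193.

0.579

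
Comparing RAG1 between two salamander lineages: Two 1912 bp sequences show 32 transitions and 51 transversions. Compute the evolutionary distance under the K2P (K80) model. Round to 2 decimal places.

P = 32/1912 ≈ 0.016736 and Q = 51/1912 ≈ 0.026674.
Under the Kimura two-parameter model, d = −½ ln(1 − 2P − Q) − ¼ ln(1 − 2Q).
1 − 2P − Q = 0.939854, giving −½ ln(0.939854) = 0.031015.
1 − 2Q = 0.946652, giving −¼ ln(0.946652) = 0.013706.
d = 0.031015 + 0.013706 = 0.044721.

0.04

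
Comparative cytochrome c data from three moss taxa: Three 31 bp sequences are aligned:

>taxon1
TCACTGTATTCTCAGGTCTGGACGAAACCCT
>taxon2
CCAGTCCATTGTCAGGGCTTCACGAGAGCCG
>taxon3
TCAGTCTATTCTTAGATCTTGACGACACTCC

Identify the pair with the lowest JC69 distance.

taxon1–taxon2: 11/31 differ, p = 0.355, d = 0.481.
taxon1–taxon3: 8/31 differ, p = 0.258, d = 0.316.
taxon2–taxon3: 11/31 differ, p = 0.355, d = 0.481.
The smallest distance is between taxon1 and taxon3.

taxon1 and taxon3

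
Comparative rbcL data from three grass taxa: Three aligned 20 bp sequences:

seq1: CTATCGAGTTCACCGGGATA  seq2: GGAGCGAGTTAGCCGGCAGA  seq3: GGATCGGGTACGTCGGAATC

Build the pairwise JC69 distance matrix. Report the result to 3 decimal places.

seq1–seq2: 7/20 sites differ → p = 0.35, d = −0.75 ln(1 − 0.466667) = 0.471457 ≈ 0.471.
seq1–seq3: 8/20 sites differ → p = 0.4, d = −0.75 ln(1 − 0.533333) = 0.571605 ≈ 0.572.
seq2–seq3: 8/20 sites differ → p = 0.4, d = −0.75 ln(1 − 0.533333) = 0.571605 ≈ 0.572.

d(seq1,seq2) = 0.471, d(seq1,seq3) = 0.572, d(seq2,seq3) = 0.572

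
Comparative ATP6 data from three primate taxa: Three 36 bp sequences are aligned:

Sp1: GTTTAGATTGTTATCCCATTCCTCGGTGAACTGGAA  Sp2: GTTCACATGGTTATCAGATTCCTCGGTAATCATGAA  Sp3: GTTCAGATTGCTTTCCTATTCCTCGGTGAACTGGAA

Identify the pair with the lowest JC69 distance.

Sp1 and Sp3

Sp1–Sp2: 9/36 differ, p = 0.250, d = 0.304.
Sp1–Sp3: 4/36 differ, p = 0.111, d = 0.120.
Sp2–Sp3: 10/36 differ, p = 0.278, d = 0.347.
The smallest distance is between Sp1 and Sp3.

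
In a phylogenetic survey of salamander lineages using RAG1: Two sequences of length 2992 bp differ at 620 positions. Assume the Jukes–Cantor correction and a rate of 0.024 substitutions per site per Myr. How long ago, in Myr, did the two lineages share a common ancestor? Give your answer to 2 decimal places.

p = 620/2992 ≈ 0.207219.
d = −(3/4) ln(1 − 4p/3) = −0.75 ln(1 − 0.276292) = −0.75 ln(0.723708)
  = −0.75 × (-0.323367) = 0.242525 substitutions/site.
Under a molecular clock d = 2μt, so t = d/(2μ) = 0.242525 / (2 × 0.024) = 5.05 Myr.

5.05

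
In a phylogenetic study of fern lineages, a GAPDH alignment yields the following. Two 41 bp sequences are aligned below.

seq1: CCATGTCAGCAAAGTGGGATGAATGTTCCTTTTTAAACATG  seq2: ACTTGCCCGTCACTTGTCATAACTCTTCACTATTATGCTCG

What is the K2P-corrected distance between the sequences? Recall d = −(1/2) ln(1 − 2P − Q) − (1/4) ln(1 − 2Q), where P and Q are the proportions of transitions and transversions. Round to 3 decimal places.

Of 41 sites, 6 differences are transitions and 14 are transversions, so P = 6/41 ≈ 0.146341 and Q = 14/41 ≈ 0.341463.
Under the Kimura two-parameter model, d = −½ ln(1 − 2P − Q) − ¼ ln(1 − 2Q).
1 − 2P − Q = 0.365855, giving −½ ln(0.365855) = 0.502759.
1 − 2Q = 0.317074, giving −¼ ln(0.317074) = 0.287155.
d = 0.502759 + 0.287155 = 0.789914.

0.790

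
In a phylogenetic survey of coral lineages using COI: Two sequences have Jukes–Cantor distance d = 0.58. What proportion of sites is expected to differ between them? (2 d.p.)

0.40

p = (3/4)(1 − e^(−4d/3)) = 0.75 × (1 − e^(-0.773333)) = 0.75 × (1 − 0.461472) = 0.403896.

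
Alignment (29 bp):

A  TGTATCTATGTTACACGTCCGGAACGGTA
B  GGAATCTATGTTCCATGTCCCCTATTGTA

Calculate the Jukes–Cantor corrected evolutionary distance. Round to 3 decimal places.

0.401

The sequences differ at 9 of 29 sites (1, 3, 13, 16, 21, 22, 23, 25, 26), so p = 9/29 ≈ 0.310345.
d = −(3/4) ln(1 − 4p/3) = −0.75 ln(1 − 0.413793) = −0.75 ln(0.586207)
  = −0.75 × (-0.534082) = 0.400562 substitutions/site.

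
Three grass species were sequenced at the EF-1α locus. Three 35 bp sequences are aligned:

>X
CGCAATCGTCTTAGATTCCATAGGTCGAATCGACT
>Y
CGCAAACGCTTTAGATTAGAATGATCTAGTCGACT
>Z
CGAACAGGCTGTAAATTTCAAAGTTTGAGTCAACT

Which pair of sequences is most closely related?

X–Y: 10/35 differ, p = 0.286, d = 0.360.
X–Z: 14/35 differ, p = 0.400, d = 0.572.
Y–Z: 12/35 differ, p = 0.343, d = 0.458.
The smallest distance is between X and Y.

X and Y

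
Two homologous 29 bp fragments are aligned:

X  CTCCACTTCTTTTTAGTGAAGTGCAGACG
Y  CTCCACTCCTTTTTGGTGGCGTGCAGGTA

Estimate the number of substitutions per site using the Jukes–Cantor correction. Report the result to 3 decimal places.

0.291

The sequences differ at 7 of 29 sites (8, 15, 19, 20, 27, 28, 29), so p = 7/29 ≈ 0.241379.
d = −(3/4) ln(1 − 4p/3) = −0.75 ln(1 − 0.321839) = −0.75 ln(0.678161)
  = −0.75 × (-0.388371) = 0.291278 substitutions/site.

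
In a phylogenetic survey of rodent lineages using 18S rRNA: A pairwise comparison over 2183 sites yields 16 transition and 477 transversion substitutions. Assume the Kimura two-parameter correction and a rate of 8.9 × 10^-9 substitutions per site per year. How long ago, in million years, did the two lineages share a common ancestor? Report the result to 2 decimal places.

P = 16/2183 ≈ 0.007329 and Q = 477/2183 ≈ 0.218507.
Under the Kimura two-parameter model, d = −½ ln(1 − 2P − Q) − ¼ ln(1 − 2Q).
1 − 2P − Q = 0.766835, giving −½ ln(0.766835) = 0.132742.
1 − 2Q = 0.562986, giving −¼ ln(0.562986) = 0.143625.
d = 0.132742 + 0.143625 = 0.276367.
Under a molecular clock d = 2μt, so t = d/(2μ) = 0.276367 / (2 × 8.9 × 10^-9) = 15.53 million years.

15.53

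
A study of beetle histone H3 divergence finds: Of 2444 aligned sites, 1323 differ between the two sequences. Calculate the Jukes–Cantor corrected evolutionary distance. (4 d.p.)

p = 1323/2444 ≈ 0.541326.
d = −(3/4) ln(1 − 4p/3) = −0.75 ln(1 − 0.721768) = −0.75 ln(0.278232)
  = −0.75 × (-1.279300) = 0.959475 substitutions/site.

0.9595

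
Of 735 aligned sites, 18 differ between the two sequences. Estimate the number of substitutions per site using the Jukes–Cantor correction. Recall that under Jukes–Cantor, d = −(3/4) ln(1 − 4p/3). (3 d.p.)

p = 18/735 ≈ 0.02449.
d = −(3/4) ln(1 − 4p/3) = −0.75 ln(1 − 0.032653) = −0.75 ln(0.967347)
  = −0.75 × (-0.033198) = 0.024899 substitutions/site.

0.025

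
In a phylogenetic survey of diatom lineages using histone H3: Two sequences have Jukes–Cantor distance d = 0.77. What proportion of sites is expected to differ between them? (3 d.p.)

0.481

p = (3/4)(1 − e^(−4d/3)) = 0.75 × (1 − e^(-1.026667)) = 0.75 × (1 − 0.358199) = 0.481351.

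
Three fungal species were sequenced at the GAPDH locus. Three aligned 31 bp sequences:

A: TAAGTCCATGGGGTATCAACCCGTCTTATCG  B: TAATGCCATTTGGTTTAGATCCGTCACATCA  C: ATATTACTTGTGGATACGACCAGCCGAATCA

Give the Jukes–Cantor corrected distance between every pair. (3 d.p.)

A–B: 11/31 sites differ → p ≈ 0.354839, d = −0.75 ln(1 − 0.473119) = 0.480585 ≈ 0.481.
A–C: 15/31 sites differ → p ≈ 0.483871, d = −0.75 ln(1 − 0.645161) = 0.777068 ≈ 0.777.
B–C: 14/31 sites differ → p ≈ 0.451613, d = −0.75 ln(1 − 0.602151) = 0.691262 ≈ 0.691.

d(A,B) = 0.481, d(A,C) = 0.777, d(B,C) = 0.691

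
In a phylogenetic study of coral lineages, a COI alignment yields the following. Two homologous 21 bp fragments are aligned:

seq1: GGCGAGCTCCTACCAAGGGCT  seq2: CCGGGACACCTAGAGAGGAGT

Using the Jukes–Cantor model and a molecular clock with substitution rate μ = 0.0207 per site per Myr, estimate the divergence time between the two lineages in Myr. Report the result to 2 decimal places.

The sequences differ at 11 of 21 sites, so p = 11/21 ≈ 0.52381.
d = −(3/4) ln(1 − 4p/3) = −0.75 ln(1 − 0.698413) = −0.75 ln(0.301587)
  = −0.75 × (-1.198697) = 0.899023 substitutions/site.
Under a molecular clock d = 2μt, so t = d/(2μ) = 0.899023 / (2 × 0.0207) = 21.72 Myr.

21.72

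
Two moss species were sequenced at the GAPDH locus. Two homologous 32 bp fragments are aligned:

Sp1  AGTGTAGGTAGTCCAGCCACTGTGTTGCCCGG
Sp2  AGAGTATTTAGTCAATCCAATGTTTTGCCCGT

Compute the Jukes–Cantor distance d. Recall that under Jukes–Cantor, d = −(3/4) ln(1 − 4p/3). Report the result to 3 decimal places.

0.304

The sequences differ at 8 of 32 sites (3, 7, 8, 14, 16, 20, 24, 32), so p = 8/32 = 0.25.
d = −(3/4) ln(1 − 4p/3) = −0.75 ln(1 − 0.333333) = −0.75 ln(0.666667)
  = −0.75 × (-0.405465) = 0.304099 substitutions/site.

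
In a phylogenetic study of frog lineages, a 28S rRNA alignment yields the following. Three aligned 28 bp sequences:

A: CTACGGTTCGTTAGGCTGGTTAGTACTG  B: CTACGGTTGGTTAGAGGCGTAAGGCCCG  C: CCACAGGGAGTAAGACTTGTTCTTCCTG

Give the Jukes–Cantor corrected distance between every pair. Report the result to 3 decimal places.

A–B: 9/28 sites differ → p ≈ 0.321429, d = −0.75 ln(1 − 0.428572) = 0.419713 ≈ 0.420.
A–C: 11/28 sites differ → p ≈ 0.392857, d = −0.75 ln(1 − 0.523809) = 0.556452 ≈ 0.556.
B–C: 14/28 sites differ → p = 0.5, d = −0.75 ln(1 − 0.666667) = 0.823960 ≈ 0.824.

d(A,B) = 0.420, d(A,C) = 0.556, d(B,C) = 0.824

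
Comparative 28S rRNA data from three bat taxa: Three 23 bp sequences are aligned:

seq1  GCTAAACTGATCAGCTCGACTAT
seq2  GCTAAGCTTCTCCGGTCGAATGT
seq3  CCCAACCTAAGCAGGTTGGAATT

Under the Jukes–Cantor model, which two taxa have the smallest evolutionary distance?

seq1 and seq2

seq1–seq2: 7/23 differ, p = 0.304, d = 0.390.
seq1–seq3: 11/23 differ, p = 0.478, d = 0.761.
seq2–seq3: 11/23 differ, p = 0.478, d = 0.761.
The smallest distance is between seq1 and seq2.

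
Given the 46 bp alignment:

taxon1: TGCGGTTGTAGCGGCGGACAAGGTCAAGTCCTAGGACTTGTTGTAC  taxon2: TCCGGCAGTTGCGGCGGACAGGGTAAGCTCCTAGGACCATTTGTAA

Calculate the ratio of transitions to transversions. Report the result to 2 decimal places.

Transitions are A↔G and C↔T; transversions are all other mismatches.
Transitions: 4. Transversions: 8.
R = 4/8 = 0.50.

0.50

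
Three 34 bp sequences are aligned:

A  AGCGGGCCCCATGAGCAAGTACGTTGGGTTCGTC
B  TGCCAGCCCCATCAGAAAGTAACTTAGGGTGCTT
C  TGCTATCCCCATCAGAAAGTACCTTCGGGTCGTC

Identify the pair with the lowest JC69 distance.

A–B: 12/34 differ, p = 0.353, d = 0.477.
A–C: 9/34 differ, p = 0.265, d = 0.326.
B–C: 7/34 differ, p = 0.206, d = 0.241.
The smallest distance is between B and C.

B and C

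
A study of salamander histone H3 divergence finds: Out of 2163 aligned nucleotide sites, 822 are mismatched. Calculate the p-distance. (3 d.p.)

0.380

p = 822/2163 = 0.380027… ≈ 0.380 (to 3 d.p.).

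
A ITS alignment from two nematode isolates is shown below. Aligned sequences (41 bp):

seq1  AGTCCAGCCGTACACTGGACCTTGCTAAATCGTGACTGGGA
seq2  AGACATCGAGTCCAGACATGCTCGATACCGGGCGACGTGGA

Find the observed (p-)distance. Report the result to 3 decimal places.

0.537

The sequences differ at 22 of 41 positions.
p = 22/41 = 0.536585… ≈ 0.537 (to 3 d.p.).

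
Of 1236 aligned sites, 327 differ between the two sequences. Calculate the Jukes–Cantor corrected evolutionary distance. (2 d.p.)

p = 327/1236 ≈ 0.264563.
d = −(3/4) ln(1 − 4p/3) = −0.75 ln(1 − 0.352751) = −0.75 ln(0.647249)
  = −0.75 × (-0.435024) = 0.326268 substitutions/site.

0.33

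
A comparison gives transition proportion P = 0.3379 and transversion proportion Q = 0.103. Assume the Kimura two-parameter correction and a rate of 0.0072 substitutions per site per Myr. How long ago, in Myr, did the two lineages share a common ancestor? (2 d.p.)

Under the Kimura two-parameter model, d = −½ ln(1 − 2P − Q) − ¼ ln(1 − 2Q).
1 − 2P − Q = 0.2212, giving −½ ln(0.2212) = 0.754344.
1 − 2Q = 0.794, giving −¼ ln(0.794) = 0.057668.
d = 0.754344 + 0.057668 = 0.812012.
Under a molecular clock d = 2μt, so t = d/(2μ) = 0.812012 / (2 × 0.0072) = 56.39 Myr.

56.39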